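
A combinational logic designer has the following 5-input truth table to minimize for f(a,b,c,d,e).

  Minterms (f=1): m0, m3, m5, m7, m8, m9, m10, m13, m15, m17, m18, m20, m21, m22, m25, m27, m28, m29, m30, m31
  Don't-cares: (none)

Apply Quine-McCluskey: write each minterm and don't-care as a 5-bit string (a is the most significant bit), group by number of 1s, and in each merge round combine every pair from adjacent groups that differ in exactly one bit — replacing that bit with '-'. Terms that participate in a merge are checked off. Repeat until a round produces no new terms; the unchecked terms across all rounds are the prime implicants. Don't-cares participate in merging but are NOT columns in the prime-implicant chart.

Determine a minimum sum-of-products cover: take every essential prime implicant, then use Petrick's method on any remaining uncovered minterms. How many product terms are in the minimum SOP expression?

Round 0: 00000✓ 00011✓ 00101✓ 00111✓ 01000✓ 01001✓ 01010✓ 01101✓ 01111✓ 10001✓ 10010✓ 10100✓ 10101✓ 10110✓ 11001✓ 11011✓ 11100✓ 11101✓ 11110✓ 11111✓
Round 1: -0101✓ -1001✓ -1101✓ -1111✓ 0-000 0-101✓ 0-111✓ 00-11 001-1✓ 01-01✓ 010-0 0100- 011-1✓ 1-001✓ 1-100✓ 1-101✓ 1-110✓ 10-01✓ 10-10 101-0✓ 1010-✓ 11-01✓ 11-11✓ 110-1✓ 111-0✓ 111-1✓ 1110-✓ 1111-✓
Round 2: --101 -1-01 -11-1 0-1-1 1--01 1-1-0 1-10- 11--1 111--
PIs = {--101, -1-01, -11-1, 0-000, 0-1-1, 00-11, 010-0, 0100-, 1--01, 1-1-0, 1-10-, 10-10, 11--1, 111--}
Coverage chart:
  m0: 0-000 ←essential
  m3: 00-11 ←essential
  m5: --101,0-1-1
  m7: 0-1-1,00-11
  m8: 0-000,010-0,0100-
  m9: -1-01,0100-
  m10: 010-0 ←essential
  m13: --101,-1-01,-11-1,0-1-1
  m15: -11-1,0-1-1
  m17: 1--01 ←essential
  m18: 10-10 ←essential
  m20: 1-1-0,1-10-
  m21: --101,1--01,1-10-
  m22: 1-1-0,10-10
  m25: -1-01,1--01,11--1
  m27: 11--1 ←essential
  m28: 1-1-0,1-10-,111--
  m29: --101,-1-01,-11-1,1--01,1-10-,11--1,111--
  m30: 1-1-0,111--
  m31: -11-1,11--1,111--
Essential: 0-000, 00-11, 010-0, 1--01, 10-10, 11--1
Petrick residual → -1-01, 0-1-1, 1-1-0
Min cover (9 terms): bd'e + a'c'd'e' + a'ce + a'b'de + a'bc'e' + ad'e + ace' + ab'de' + abe

9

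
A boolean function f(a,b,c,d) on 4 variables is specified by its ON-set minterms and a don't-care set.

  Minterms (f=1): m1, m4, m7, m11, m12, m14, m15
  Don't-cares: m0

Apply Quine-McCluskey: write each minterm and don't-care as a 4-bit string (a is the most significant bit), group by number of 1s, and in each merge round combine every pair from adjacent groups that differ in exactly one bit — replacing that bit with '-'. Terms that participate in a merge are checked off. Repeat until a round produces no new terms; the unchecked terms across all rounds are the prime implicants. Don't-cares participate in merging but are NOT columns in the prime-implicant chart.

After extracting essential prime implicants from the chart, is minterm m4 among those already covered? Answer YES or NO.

Round 0: 0000✓ 0001✓ 0100✓ 0111✓ 1011✓ 1100✓ 1110✓ 1111✓
Round 1: -100 -111 0-00 000- 1-11 11-0 111-
PIs = {-100, -111, 0-00, 000-, 1-11, 11-0, 111-}
Coverage chart:
  m1: 000- ←essential
  m4: -100,0-00
  m7: -111 ←essential
  m11: 1-11 ←essential
  m12: -100,11-0
  m14: 11-0,111-
  m15: -111,1-11,111-
Essential: -111, 000-, 1-11

NO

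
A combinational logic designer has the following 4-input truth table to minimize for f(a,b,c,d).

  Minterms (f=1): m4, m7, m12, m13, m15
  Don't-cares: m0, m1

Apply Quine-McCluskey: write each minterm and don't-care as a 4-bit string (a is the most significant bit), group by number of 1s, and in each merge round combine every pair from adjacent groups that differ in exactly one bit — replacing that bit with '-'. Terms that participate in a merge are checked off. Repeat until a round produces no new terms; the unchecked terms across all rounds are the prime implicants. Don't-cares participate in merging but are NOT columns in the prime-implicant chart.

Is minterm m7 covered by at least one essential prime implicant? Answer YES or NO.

YES

Round 0: 0000✓ 0001✓ 0100✓ 0111✓ 1100✓ 1101✓ 1111✓
Round 1: -100 -111 0-00 000- 11-1 110-
PIs = {-100, -111, 0-00, 000-, 11-1, 110-}
Coverage chart:
  m4: -100,0-00
  m7: -111 ←essential
  m12: -100,110-
  m13: 11-1,110-
  m15: -111,11-1
Essential: -111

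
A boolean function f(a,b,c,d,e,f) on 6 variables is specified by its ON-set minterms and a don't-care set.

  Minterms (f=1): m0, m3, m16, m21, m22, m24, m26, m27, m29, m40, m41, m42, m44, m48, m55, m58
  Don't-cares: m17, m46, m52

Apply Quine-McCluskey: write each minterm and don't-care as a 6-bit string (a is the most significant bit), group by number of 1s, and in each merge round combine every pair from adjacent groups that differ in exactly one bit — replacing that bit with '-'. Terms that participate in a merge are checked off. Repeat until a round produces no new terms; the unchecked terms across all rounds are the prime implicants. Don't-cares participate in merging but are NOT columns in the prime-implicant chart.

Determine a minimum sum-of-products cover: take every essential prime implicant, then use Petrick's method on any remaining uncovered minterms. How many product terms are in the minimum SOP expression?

11

[col 0] 000000*, 000011, 010000*, 010001*, 010101*, 010110, 011000*, 011010*, 011011*, 011101*, 101000*, 101001*, 101010*, 101100*, 101110*, 110000*, 110100*, 110111, 111010*
[col 1] -10000, -11010, 0-0000, 01-000, 01-101, 010-01, 01000-, 0110-0, 01101-, 1-1010, 101-00*, 101-10*, 1010-0*, 10100-, 1011-0*, 110-00
[col 2] 101--0
Prime implicants: -10000, -11010, 0-0000, 000011, 01-000, 01-101, 010-01, 01000-, 010110, 0110-0, 01101-, 1-1010, 101--0, 10100-, 110-00, 110111
PI chart (minterm → PIs covering it):
  0 | 0-0000  (sole → essential)
  3 | 000011  (sole → essential)
  16 | -10000,0-0000,01-000,01000-
  21 | 01-101,010-01
  22 | 010110  (sole → essential)
  24 | 01-000,0110-0
  26 | -11010,0110-0,01101-
  27 | 01101-  (sole → essential)
  29 | 01-101  (sole → essential)
  40 | 101--0,10100-
  41 | 10100-  (sole → essential)
  42 | 1-1010,101--0
  44 | 101--0  (sole → essential)
  48 | -10000,110-00
  55 | 110111  (sole → essential)
  58 | -11010,1-1010
Essential prime implicants: 0-0000, 000011, 01-101, 010110, 01101-, 101--0, 10100-, 110111
Petrick residual → -10000, -11010, 01-000
Minimum SOP uses 11 PIs: bc'd'e'f' + bcd'ef' + a'c'd'e'f' + a'b'c'd'ef + a'bd'e'f' + a'bde'f + a'bc'def' + a'bcd'e + ab'cf' + ab'cd'e' + abc'def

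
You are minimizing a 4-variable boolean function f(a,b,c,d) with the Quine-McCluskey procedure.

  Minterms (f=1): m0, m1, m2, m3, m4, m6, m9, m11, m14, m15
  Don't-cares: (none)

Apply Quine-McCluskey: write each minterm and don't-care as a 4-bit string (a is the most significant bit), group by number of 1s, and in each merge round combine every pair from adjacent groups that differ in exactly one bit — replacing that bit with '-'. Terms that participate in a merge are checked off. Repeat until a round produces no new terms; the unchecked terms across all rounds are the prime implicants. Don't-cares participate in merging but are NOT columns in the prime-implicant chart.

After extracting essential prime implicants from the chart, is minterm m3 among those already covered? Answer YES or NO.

Round 0: 0000✓ 0001✓ 0010✓ 0011✓ 0100✓ 0110✓ 1001✓ 1011✓ 1110✓ 1111✓
Round 1: -001✓ -011✓ -110 0-00✓ 0-10✓ 00-0✓ 00-1✓ 000-✓ 001-✓ 01-0✓ 1-11 10-1✓ 111-
Round 2: -0-1 0--0 00--
PIs = {-0-1, -110, 0--0, 00--, 1-11, 111-}
Coverage chart:
  m0: 0--0,00--
  m1: -0-1,00--
  m2: 0--0,00--
  m3: -0-1,00--
  m4: 0--0 ←essential
  m6: -110,0--0
  m9: -0-1 ←essential
  m11: -0-1,1-11
  m14: -110,111-
  m15: 1-11,111-
Essential: -0-1, 0--0

YES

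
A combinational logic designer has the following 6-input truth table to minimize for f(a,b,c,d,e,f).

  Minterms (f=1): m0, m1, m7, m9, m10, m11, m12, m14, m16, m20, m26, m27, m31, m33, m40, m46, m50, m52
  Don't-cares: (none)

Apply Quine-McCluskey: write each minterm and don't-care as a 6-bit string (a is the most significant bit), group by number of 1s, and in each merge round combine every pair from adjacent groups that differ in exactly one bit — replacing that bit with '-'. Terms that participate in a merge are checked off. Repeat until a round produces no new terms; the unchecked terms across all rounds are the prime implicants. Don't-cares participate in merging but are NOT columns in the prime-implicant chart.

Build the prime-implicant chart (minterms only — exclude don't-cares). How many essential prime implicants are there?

[col 0] 000000*, 000001*, 000111, 001001*, 001010*, 001011*, 001100*, 001110*, 010000*, 010100*, 011010*, 011011*, 011111*, 100001*, 101000, 101110*, 110010, 110100*
[col 1] -00001, -01110, -10100, 0-0000, 0-1010*, 0-1011*, 00-001, 00000-, 001-10, 0010-1, 00101-*, 0011-0, 010-00, 011-11, 01101-*
[col 2] 0-101-
Prime implicants: -00001, -01110, -10100, 0-0000, 0-101-, 00-001, 00000-, 000111, 001-10, 0010-1, 0011-0, 010-00, 011-11, 101000, 110010
PI chart (minterm → PIs covering it):
  0 | 0-0000,00000-
  1 | -00001,00-001,00000-
  7 | 000111  (sole → essential)
  9 | 00-001,0010-1
  10 | 0-101-,001-10
  11 | 0-101-,0010-1
  12 | 0011-0  (sole → essential)
  14 | -01110,001-10,0011-0
  16 | 0-0000,010-00
  20 | -10100,010-00
  26 | 0-101-  (sole → essential)
  27 | 0-101-,011-11
  31 | 011-11  (sole → essential)
  33 | -00001  (sole → essential)
  40 | 101000  (sole → essential)
  46 | -01110  (sole → essential)
  50 | 110010  (sole → essential)
  52 | -10100  (sole → essential)
Essential prime implicants: -00001, -01110, -10100, 0-101-, 000111, 0011-0, 011-11, 101000, 110010

9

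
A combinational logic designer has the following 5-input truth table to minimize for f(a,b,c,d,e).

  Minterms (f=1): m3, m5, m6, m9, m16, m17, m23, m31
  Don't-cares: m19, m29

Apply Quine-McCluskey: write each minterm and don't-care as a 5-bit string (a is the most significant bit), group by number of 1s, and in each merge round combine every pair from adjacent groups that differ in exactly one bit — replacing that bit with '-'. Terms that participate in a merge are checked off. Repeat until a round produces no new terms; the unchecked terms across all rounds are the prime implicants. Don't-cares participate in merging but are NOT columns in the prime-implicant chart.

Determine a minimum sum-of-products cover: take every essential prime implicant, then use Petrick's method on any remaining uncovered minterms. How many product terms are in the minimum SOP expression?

6

[col 0] 00011*, 00101, 00110, 01001, 10000*, 10001*, 10011*, 10111*, 11101*, 11111*
[col 1] -0011, 1-111, 10-11, 100-1, 1000-, 111-1
Prime implicants: -0011, 00101, 00110, 01001, 1-111, 10-11, 100-1, 1000-, 111-1
PI chart (minterm → PIs covering it):
  3 | -0011  (sole → essential)
  5 | 00101  (sole → essential)
  6 | 00110  (sole → essential)
  9 | 01001  (sole → essential)
  16 | 1000-  (sole → essential)
  17 | 100-1,1000-
  23 | 1-111,10-11
  31 | 1-111,111-1
Essential prime implicants: -0011, 00101, 00110, 01001, 1000-
Petrick residual → 1-111
Minimum SOP uses 6 PIs: b'c'de + a'b'cd'e + a'b'cde' + a'bc'd'e + acde + ab'c'd'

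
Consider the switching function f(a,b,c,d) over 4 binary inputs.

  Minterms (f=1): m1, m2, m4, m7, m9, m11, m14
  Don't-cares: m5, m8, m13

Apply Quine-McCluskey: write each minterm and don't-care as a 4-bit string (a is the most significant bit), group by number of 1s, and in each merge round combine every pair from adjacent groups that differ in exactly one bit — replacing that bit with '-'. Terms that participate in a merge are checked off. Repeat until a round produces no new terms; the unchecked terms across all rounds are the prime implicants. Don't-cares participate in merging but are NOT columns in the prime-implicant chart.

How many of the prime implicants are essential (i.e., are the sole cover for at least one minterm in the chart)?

6

[col 0] 0001*, 0010, 0100*, 0101*, 0111*, 1000*, 1001*, 1011*, 1101*, 1110
[col 1] -001*, -101*, 0-01*, 01-1, 010-, 1-01*, 10-1, 100-
[col 2] --01
Prime implicants: --01, 0010, 01-1, 010-, 10-1, 100-, 1110
PI chart (minterm → PIs covering it):
  1 | --01  (sole → essential)
  2 | 0010  (sole → essential)
  4 | 010-  (sole → essential)
  7 | 01-1  (sole → essential)
  9 | --01,10-1,100-
  11 | 10-1  (sole → essential)
  14 | 1110  (sole → essential)
Essential prime implicants: --01, 0010, 01-1, 010-, 10-1, 1110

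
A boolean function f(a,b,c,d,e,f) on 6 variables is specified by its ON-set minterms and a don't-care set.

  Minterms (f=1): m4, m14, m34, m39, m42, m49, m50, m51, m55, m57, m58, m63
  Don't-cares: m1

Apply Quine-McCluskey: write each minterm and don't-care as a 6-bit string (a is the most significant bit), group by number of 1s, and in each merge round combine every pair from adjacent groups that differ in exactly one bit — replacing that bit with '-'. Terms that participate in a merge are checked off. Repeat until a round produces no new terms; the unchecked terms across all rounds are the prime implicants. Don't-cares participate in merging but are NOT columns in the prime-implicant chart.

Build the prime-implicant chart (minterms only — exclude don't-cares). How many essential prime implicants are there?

[col 0] 000001, 000100, 001110, 100010*, 100111*, 101010*, 110001*, 110010*, 110011*, 110111*, 111001*, 111010*, 111111*
[col 1] 1-0010*, 1-0111, 1-1010*, 10-010*, 11-001, 11-010*, 11-111, 110-11, 1100-1, 11001-
[col 2] 1--010
Prime implicants: 000001, 000100, 001110, 1--010, 1-0111, 11-001, 11-111, 110-11, 1100-1, 11001-
PI chart (minterm → PIs covering it):
  4 | 000100  (sole → essential)
  14 | 001110  (sole → essential)
  34 | 1--010  (sole → essential)
  39 | 1-0111  (sole → essential)
  42 | 1--010  (sole → essential)
  49 | 11-001,1100-1
  50 | 1--010,11001-
  51 | 110-11,1100-1,11001-
  55 | 1-0111,11-111,110-11
  57 | 11-001  (sole → essential)
  58 | 1--010  (sole → essential)
  63 | 11-111  (sole → essential)
Essential prime implicants: 000100, 001110, 1--010, 1-0111, 11-001, 11-111

6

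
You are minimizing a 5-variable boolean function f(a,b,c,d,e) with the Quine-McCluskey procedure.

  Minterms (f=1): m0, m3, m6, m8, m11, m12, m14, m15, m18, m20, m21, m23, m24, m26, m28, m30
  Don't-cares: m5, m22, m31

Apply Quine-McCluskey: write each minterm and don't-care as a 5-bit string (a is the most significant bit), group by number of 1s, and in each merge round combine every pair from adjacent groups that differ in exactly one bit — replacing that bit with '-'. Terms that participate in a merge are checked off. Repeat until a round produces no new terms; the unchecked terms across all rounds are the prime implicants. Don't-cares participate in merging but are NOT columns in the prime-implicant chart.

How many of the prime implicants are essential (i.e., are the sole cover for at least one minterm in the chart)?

[col 0] 00000*, 00011*, 00101*, 00110*, 01000*, 01011*, 01100*, 01110*, 01111*, 10010*, 10100*, 10101*, 10110*, 10111*, 11000*, 11010*, 11100*, 11110*, 11111*
[col 1] -0101, -0110*, -1000*, -1100*, -1110*, -1111*, 0-000, 0-011, 0-110*, 01-00*, 01-11, 011-0*, 0111-*, 1-010*, 1-100*, 1-110*, 1-111*, 10-10*, 101-0*, 101-1*, 1010-*, 1011-*, 11-00*, 11-10*, 110-0*, 111-0*, 1111-*
[col 2] --110, -1-00, -11-0, -111-, 1--10, 1-1-0, 1-11-, 101--, 11--0
Prime implicants: --110, -0101, -1-00, -11-0, -111-, 0-000, 0-011, 01-11, 1--10, 1-1-0, 1-11-, 101--, 11--0
PI chart (minterm → PIs covering it):
  0 | 0-000  (sole → essential)
  3 | 0-011  (sole → essential)
  6 | --110  (sole → essential)
  8 | -1-00,0-000
  11 | 0-011,01-11
  12 | -1-00,-11-0
  14 | --110,-11-0,-111-
  15 | -111-,01-11
  18 | 1--10  (sole → essential)
  20 | 1-1-0,101--
  21 | -0101,101--
  23 | 1-11-,101--
  24 | -1-00,11--0
  26 | 1--10,11--0
  28 | -1-00,-11-0,1-1-0,11--0
  30 | --110,-11-0,-111-,1--10,1-1-0,1-11-,11--0
Essential prime implicants: --110, 0-000, 0-011, 1--10

4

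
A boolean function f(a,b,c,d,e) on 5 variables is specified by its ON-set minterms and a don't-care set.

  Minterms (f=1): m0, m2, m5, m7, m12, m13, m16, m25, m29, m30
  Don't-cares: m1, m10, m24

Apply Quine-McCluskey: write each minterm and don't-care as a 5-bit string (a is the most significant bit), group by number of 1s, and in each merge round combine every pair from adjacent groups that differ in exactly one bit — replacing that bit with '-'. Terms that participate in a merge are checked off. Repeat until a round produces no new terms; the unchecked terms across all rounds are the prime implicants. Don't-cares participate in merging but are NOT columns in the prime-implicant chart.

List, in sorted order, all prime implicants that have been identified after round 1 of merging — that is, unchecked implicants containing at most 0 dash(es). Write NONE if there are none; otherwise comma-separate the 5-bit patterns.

size-2^0 implicants → 00000(✓)  00001(✓)  00010(✓)  00101(✓)  00111(✓)  01010(✓)  01100(✓)  01101(✓)  10000(✓)  11000(✓)  11001(✓)  11101(✓)  11110
size-2^1 implicants → -0000  -1101  0-010  0-101  00-01  000-0  0000-  001-1  0110-  1-000  11-01  1100-
Unchecked terms (primes): -0000, -1101, 0-010, 0-101, 00-01, 000-0, 0000-, 001-1, 0110-, 1-000, 11-01, 1100-, 11110

11110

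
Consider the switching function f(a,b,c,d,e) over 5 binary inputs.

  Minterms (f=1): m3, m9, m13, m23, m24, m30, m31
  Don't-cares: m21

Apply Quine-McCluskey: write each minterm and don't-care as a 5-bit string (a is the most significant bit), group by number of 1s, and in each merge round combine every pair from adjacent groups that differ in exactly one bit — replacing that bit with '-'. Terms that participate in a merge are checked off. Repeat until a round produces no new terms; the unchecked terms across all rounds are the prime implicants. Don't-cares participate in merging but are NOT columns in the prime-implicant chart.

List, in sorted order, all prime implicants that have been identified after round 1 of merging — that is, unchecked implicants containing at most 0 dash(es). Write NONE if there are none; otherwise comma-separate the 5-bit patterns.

Round 0: 00011 01001✓ 01101✓ 10101✓ 10111✓ 11000 11110✓ 11111✓
Round 1: 01-01 1-111 101-1 1111-
PIs = {00011, 01-01, 1-111, 101-1, 11000, 1111-}

00011, 11000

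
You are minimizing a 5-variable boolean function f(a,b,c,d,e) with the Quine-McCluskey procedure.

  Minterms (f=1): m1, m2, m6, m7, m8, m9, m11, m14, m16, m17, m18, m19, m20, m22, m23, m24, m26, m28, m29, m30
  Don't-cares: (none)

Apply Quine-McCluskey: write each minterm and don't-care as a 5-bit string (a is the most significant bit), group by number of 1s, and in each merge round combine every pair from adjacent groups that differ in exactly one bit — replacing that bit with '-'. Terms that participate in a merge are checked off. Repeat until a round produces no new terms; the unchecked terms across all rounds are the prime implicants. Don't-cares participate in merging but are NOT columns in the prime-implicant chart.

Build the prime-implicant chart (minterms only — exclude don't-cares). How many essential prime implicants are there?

Round 0: 00001✓ 00010✓ 00110✓ 00111✓ 01000✓ 01001✓ 01011✓ 01110✓ 10000✓ 10001✓ 10010✓ 10011✓ 10100✓ 10110✓ 10111✓ 11000✓ 11010✓ 11100✓ 11101✓ 11110✓
Round 1: -0001 -0010✓ -0110✓ -0111✓ -1000 -1110✓ 0-001 0-110✓ 00-10✓ 0011-✓ 010-1 0100- 1-000✓ 1-010✓ 1-100✓ 1-110✓ 10-00✓ 10-10✓ 10-11✓ 100-0✓ 100-1✓ 1000-✓ 1001-✓ 101-0✓ 1011-✓ 11-00✓ 11-10✓ 110-0✓ 111-0✓ 1110-
Round 2: --110 -0-10 -011- 1--00✓ 1--10✓ 1-0-0✓ 1-1-0✓ 10--0✓ 10-1- 100-- 11--0✓
Round 3: 1---0
PIs = {--110, -0-10, -0001, -011-, -1000, 0-001, 010-1, 0100-, 1---0, 10-1-, 100--, 1110-}
Coverage chart:
  m1: -0001,0-001
  m2: -0-10 ←essential
  m6: --110,-0-10,-011-
  m7: -011- ←essential
  m8: -1000,0100-
  m9: 0-001,010-1,0100-
  m11: 010-1 ←essential
  m14: --110 ←essential
  m16: 1---0,100--
  m17: -0001,100--
  m18: -0-10,1---0,10-1-,100--
  m19: 10-1-,100--
  m20: 1---0 ←essential
  m22: --110,-0-10,-011-,1---0,10-1-
  m23: -011-,10-1-
  m24: -1000,1---0
  m26: 1---0 ←essential
  m28: 1---0,1110-
  m29: 1110- ←essential
  m30: --110,1---0
Essential: --110, -0-10, -011-, 010-1, 1---0, 1110-

6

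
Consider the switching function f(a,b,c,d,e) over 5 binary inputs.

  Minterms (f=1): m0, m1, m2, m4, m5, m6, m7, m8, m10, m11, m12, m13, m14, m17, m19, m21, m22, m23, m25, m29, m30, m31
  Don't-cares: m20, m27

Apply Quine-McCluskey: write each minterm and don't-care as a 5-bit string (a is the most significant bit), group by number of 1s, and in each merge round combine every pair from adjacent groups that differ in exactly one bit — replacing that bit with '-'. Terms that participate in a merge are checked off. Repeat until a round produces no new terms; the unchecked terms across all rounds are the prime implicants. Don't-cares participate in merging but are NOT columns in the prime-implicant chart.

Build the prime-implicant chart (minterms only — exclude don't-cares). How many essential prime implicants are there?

Round 0: 00000✓ 00001✓ 00010✓ 00100✓ 00101✓ 00110✓ 00111✓ 01000✓ 01010✓ 01011✓ 01100✓ 01101✓ 01110✓ 10001✓ 10011✓ 10100✓ 10101✓ 10110✓ 10111✓ 11001✓ 11011✓ 11101✓ 11110✓ 11111✓
Round 1: -0001✓ -0100✓ -0101✓ -0110✓ -0111✓ -1011 -1101✓ -1110✓ 0-000✓ 0-010✓ 0-100✓ 0-101✓ 0-110✓ 00-00✓ 00-01✓ 00-10✓ 000-0✓ 0000-✓ 001-0✓ 001-1✓ 0010-✓ 0011-✓ 01-00✓ 01-10✓ 010-0✓ 0101- 011-0✓ 0110-✓ 1-001✓ 1-011✓ 1-101✓ 1-110✓ 1-111✓ 10-01✓ 10-11✓ 100-1✓ 101-0✓ 101-1✓ 1010-✓ 1011-✓ 11-01✓ 11-11✓ 110-1✓ 111-1✓ 1111-✓
Round 2: --101 --110 -0-01 -01-0✓ -01-1✓ -010-✓ -011-✓ 0--00✓ 0--10✓ 0-0-0✓ 0-1-0✓ 0-10- 00--0✓ 00-0- 001--✓ 01--0✓ 1--01✓ 1--11✓ 1-0-1✓ 1-1-1✓ 1-11- 10--1✓ 101--✓ 11--1✓
Round 3: -01-- 0---0 1---1
PIs = {--101, --110, -0-01, -01--, -1011, 0---0, 0-10-, 00-0-, 0101-, 1---1, 1-11-}
Coverage chart:
  m0: 0---0,00-0-
  m1: -0-01,00-0-
  m2: 0---0 ←essential
  m4: -01--,0---0,0-10-,00-0-
  m5: --101,-0-01,-01--,0-10-,00-0-
  m6: --110,-01--,0---0
  m7: -01-- ←essential
  m8: 0---0 ←essential
  m10: 0---0,0101-
  m11: -1011,0101-
  m12: 0---0,0-10-
  m13: --101,0-10-
  m14: --110,0---0
  m17: -0-01,1---1
  m19: 1---1 ←essential
  m21: --101,-0-01,-01--,1---1
  m22: --110,-01--,1-11-
  m23: -01--,1---1,1-11-
  m25: 1---1 ←essential
  m29: --101,1---1
  m30: --110,1-11-
  m31: 1---1,1-11-
Essential: -01--, 0---0, 1---1

3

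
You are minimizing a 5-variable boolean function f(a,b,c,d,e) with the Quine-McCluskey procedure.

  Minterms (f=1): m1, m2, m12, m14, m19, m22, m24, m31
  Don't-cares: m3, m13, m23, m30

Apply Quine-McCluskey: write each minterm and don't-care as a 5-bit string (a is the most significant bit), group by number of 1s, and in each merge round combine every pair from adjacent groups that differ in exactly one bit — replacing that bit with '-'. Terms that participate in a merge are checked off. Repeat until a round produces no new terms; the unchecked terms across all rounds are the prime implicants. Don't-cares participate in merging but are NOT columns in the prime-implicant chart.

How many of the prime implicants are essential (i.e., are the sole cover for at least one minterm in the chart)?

4

size-2^0 implicants → 00001(✓)  00010(✓)  00011(✓)  01100(✓)  01101(✓)  01110(✓)  10011(✓)  10110(✓)  10111(✓)  11000  11110(✓)  11111(✓)
size-2^1 implicants → -0011  -1110  000-1  0001-  011-0  0110-  1-110(✓)  1-111(✓)  10-11  1011-(✓)  1111-(✓)
size-2^2 implicants → 1-11-
Unchecked terms (primes): -0011, -1110, 000-1, 0001-, 011-0, 0110-, 1-11-, 10-11, 11000
Minterm coverage:
  m1 ⊆ 000-1 [E]
  m2 ⊆ 0001- [E]
  m12 ⊆ 011-0,0110-
  m14 ⊆ -1110,011-0
  m19 ⊆ -0011,10-11
  m22 ⊆ 1-11- [E]
  m24 ⊆ 11000 [E]
  m31 ⊆ 1-11- [E]
E = {000-1, 0001-, 1-11-, 11000}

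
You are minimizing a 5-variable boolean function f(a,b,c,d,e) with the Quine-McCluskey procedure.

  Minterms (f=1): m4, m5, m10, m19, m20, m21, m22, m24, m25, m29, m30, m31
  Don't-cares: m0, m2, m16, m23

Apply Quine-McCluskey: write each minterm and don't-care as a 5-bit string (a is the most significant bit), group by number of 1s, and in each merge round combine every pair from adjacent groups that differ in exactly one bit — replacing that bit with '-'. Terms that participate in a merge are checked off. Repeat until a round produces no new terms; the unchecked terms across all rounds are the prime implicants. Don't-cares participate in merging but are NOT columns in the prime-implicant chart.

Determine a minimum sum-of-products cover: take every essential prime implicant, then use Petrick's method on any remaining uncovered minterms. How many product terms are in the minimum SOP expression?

6

size-2^0 implicants → 00000(✓)  00010(✓)  00100(✓)  00101(✓)  01010(✓)  10000(✓)  10011(✓)  10100(✓)  10101(✓)  10110(✓)  10111(✓)  11000(✓)  11001(✓)  11101(✓)  11110(✓)  11111(✓)
size-2^1 implicants → -0000(✓)  -0100(✓)  -0101(✓)  0-010  00-00(✓)  000-0  0010-(✓)  1-000  1-101(✓)  1-110(✓)  1-111(✓)  10-00(✓)  10-11  101-0(✓)  101-1(✓)  1010-(✓)  1011-(✓)  11-01  1100-  111-1(✓)  1111-(✓)
size-2^2 implicants → -0-00  -010-  1-1-1  1-11-  101--
Unchecked terms (primes): -0-00, -010-, 0-010, 000-0, 1-000, 1-1-1, 1-11-, 10-11, 101--, 11-01, 1100-
Minterm coverage:
  m4 ⊆ -0-00,-010-
  m5 ⊆ -010- [E]
  m10 ⊆ 0-010 [E]
  m19 ⊆ 10-11 [E]
  m20 ⊆ -0-00,-010-,101--
  m21 ⊆ -010-,1-1-1,101--
  m22 ⊆ 1-11-,101--
  m24 ⊆ 1-000,1100-
  m25 ⊆ 11-01,1100-
  m29 ⊆ 1-1-1,11-01
  m30 ⊆ 1-11- [E]
  m31 ⊆ 1-1-1,1-11-
E = {-010-, 0-010, 1-11-, 10-11}
Petrick residual → 1-000, 11-01
Cover = b'cd' + a'c'de' + ac'd'e' + acd + ab'de + abd'e  |cover|=6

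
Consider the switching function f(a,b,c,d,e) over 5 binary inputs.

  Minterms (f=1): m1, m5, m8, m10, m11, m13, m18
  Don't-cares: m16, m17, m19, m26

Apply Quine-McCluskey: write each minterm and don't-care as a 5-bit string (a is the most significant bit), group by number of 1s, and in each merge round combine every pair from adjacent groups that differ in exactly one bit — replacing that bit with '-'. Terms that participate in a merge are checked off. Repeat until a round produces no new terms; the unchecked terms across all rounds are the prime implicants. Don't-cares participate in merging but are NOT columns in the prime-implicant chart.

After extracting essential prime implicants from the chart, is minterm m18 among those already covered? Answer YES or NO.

size-2^0 implicants → 00001(✓)  00101(✓)  01000(✓)  01010(✓)  01011(✓)  01101(✓)  10000(✓)  10001(✓)  10010(✓)  10011(✓)  11010(✓)
size-2^1 implicants → -0001  -1010  0-101  00-01  010-0  0101-  1-010  100-0(✓)  100-1(✓)  1000-(✓)  1001-(✓)
size-2^2 implicants → 100--
Unchecked terms (primes): -0001, -1010, 0-101, 00-01, 010-0, 0101-, 1-010, 100--
Minterm coverage:
  m1 ⊆ -0001,00-01
  m5 ⊆ 0-101,00-01
  m8 ⊆ 010-0 [E]
  m10 ⊆ -1010,010-0,0101-
  m11 ⊆ 0101- [E]
  m13 ⊆ 0-101 [E]
  m18 ⊆ 1-010,100--
E = {0-101, 010-0, 0101-}

NO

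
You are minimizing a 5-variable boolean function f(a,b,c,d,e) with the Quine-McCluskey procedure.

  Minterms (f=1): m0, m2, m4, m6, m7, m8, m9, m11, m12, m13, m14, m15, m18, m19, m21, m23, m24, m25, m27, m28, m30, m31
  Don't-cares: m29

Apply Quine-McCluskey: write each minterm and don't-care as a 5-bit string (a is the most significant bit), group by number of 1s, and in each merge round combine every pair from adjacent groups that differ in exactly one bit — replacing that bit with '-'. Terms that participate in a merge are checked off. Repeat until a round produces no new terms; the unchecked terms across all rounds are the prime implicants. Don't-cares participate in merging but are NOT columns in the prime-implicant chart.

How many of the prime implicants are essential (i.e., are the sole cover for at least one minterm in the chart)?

size-2^0 implicants → 00000(✓)  00010(✓)  00100(✓)  00110(✓)  00111(✓)  01000(✓)  01001(✓)  01011(✓)  01100(✓)  01101(✓)  01110(✓)  01111(✓)  10010(✓)  10011(✓)  10101(✓)  10111(✓)  11000(✓)  11001(✓)  11011(✓)  11100(✓)  11101(✓)  11110(✓)  11111(✓)
size-2^1 implicants → -0010  -0111(✓)  -1000(✓)  -1001(✓)  -1011(✓)  -1100(✓)  -1101(✓)  -1110(✓)  -1111(✓)  0-000(✓)  0-100(✓)  0-110(✓)  0-111(✓)  00-00(✓)  00-10(✓)  000-0(✓)  001-0(✓)  0011-(✓)  01-00(✓)  01-01(✓)  01-11(✓)  010-1(✓)  0100-(✓)  011-0(✓)  011-1(✓)  0110-(✓)  0111-(✓)  1-011(✓)  1-101(✓)  1-111(✓)  10-11(✓)  1001-  101-1(✓)  11-00(✓)  11-01(✓)  11-11(✓)  110-1(✓)  1100-(✓)  111-0(✓)  111-1(✓)  1110-(✓)  1111-(✓)
size-2^2 implicants → --111  -1-00(✓)  -1-01(✓)  -1-11(✓)  -10-1(✓)  -100-(✓)  -11-0(✓)  -11-1(✓)  -110-(✓)  -111-(✓)  0--00  0-1-0  0-11-  00--0  01--1(✓)  01-0-(✓)  011--(✓)  1--11  1-1-1  11--1(✓)  11-0-(✓)  111--(✓)
size-2^3 implicants → -1--1  -1-0-  -11--
Unchecked terms (primes): --111, -0010, -1--1, -1-0-, -11--, 0--00, 0-1-0, 0-11-, 00--0, 1--11, 1-1-1, 1001-
Minterm coverage:
  m0 ⊆ 0--00,00--0
  m2 ⊆ -0010,00--0
  m4 ⊆ 0--00,0-1-0,00--0
  m6 ⊆ 0-1-0,0-11-,00--0
  m7 ⊆ --111,0-11-
  m8 ⊆ -1-0-,0--00
  m9 ⊆ -1--1,-1-0-
  m11 ⊆ -1--1 [E]
  m12 ⊆ -1-0-,-11--,0--00,0-1-0
  m13 ⊆ -1--1,-1-0-,-11--
  m14 ⊆ -11--,0-1-0,0-11-
  m15 ⊆ --111,-1--1,-11--,0-11-
  m18 ⊆ -0010,1001-
  m19 ⊆ 1--11,1001-
  m21 ⊆ 1-1-1 [E]
  m23 ⊆ --111,1--11,1-1-1
  m24 ⊆ -1-0- [E]
  m25 ⊆ -1--1,-1-0-
  m27 ⊆ -1--1,1--11
  m28 ⊆ -1-0-,-11--
  m30 ⊆ -11-- [E]
  m31 ⊆ --111,-1--1,-11--,1--11,1-1-1
E = {-1--1, -1-0-, -11--, 1-1-1}

4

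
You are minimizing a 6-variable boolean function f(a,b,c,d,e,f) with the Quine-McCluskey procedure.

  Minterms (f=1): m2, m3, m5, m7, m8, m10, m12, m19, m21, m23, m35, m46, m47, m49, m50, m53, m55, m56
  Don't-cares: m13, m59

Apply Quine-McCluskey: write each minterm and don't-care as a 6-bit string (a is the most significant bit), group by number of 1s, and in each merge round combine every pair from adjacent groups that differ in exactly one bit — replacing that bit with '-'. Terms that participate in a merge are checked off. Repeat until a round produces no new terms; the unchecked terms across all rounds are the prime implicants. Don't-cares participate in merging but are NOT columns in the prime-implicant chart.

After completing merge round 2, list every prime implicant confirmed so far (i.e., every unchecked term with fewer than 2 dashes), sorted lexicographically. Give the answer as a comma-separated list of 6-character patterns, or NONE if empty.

size-2^0 implicants → 000010(✓)  000011(✓)  000101(✓)  000111(✓)  001000(✓)  001010(✓)  001100(✓)  001101(✓)  010011(✓)  010101(✓)  010111(✓)  100011(✓)  101110(✓)  101111(✓)  110001(✓)  110010  110101(✓)  110111(✓)  111000  111011
size-2^1 implicants → -00011  -10101(✓)  -10111(✓)  0-0011(✓)  0-0101(✓)  0-0111(✓)  00-010  00-101  000-11(✓)  00001-  0001-1(✓)  001-00  0010-0  00110-  010-11(✓)  0101-1(✓)  10111-  110-01  1101-1(✓)
size-2^2 implicants → -101-1  0-0-11  0-01-1
Unchecked terms (primes): -00011, -101-1, 0-0-11, 0-01-1, 00-010, 00-101, 00001-, 001-00, 0010-0, 00110-, 10111-, 110-01, 110010, 111000, 111011

-00011, 00-010, 00-101, 00001-, 001-00, 0010-0, 00110-, 10111-, 110-01, 110010, 111000, 111011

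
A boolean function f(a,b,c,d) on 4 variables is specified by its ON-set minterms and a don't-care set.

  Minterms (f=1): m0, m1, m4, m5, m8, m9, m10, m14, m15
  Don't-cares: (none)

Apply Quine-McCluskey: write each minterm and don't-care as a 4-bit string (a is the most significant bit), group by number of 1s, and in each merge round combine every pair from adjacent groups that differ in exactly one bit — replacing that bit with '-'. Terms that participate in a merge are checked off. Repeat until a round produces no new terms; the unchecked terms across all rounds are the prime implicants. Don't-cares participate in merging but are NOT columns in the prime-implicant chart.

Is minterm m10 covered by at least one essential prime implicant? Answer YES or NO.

NO

Round 0: 0000✓ 0001✓ 0100✓ 0101✓ 1000✓ 1001✓ 1010✓ 1110✓ 1111✓
Round 1: -000✓ -001✓ 0-00✓ 0-01✓ 000-✓ 010-✓ 1-10 10-0 100-✓ 111-
Round 2: -00- 0-0-
PIs = {-00-, 0-0-, 1-10, 10-0, 111-}
Coverage chart:
  m0: -00-,0-0-
  m1: -00-,0-0-
  m4: 0-0- ←essential
  m5: 0-0- ←essential
  m8: -00-,10-0
  m9: -00- ←essential
  m10: 1-10,10-0
  m14: 1-10,111-
  m15: 111- ←essential
Essential: -00-, 0-0-, 111-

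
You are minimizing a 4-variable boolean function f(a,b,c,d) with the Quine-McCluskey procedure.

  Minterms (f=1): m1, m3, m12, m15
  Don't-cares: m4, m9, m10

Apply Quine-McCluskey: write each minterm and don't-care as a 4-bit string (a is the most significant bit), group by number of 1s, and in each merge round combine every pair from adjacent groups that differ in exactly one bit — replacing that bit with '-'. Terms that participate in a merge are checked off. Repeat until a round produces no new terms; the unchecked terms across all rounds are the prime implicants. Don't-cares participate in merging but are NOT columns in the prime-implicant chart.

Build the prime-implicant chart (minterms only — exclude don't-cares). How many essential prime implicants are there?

size-2^0 implicants → 0001(✓)  0011(✓)  0100(✓)  1001(✓)  1010  1100(✓)  1111
size-2^1 implicants → -001  -100  00-1
Unchecked terms (primes): -001, -100, 00-1, 1010, 1111
Minterm coverage:
  m1 ⊆ -001,00-1
  m3 ⊆ 00-1 [E]
  m12 ⊆ -100 [E]
  m15 ⊆ 1111 [E]
E = {-100, 00-1, 1111}

3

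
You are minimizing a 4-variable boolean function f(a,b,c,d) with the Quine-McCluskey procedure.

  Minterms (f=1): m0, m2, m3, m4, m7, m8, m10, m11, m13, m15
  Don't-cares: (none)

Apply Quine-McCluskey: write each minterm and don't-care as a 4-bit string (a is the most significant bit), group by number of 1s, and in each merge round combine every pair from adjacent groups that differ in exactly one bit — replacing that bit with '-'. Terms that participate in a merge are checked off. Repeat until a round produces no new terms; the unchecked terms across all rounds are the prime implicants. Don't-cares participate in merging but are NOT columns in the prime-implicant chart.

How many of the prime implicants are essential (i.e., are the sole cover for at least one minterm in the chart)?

4

size-2^0 implicants → 0000(✓)  0010(✓)  0011(✓)  0100(✓)  0111(✓)  1000(✓)  1010(✓)  1011(✓)  1101(✓)  1111(✓)
size-2^1 implicants → -000(✓)  -010(✓)  -011(✓)  -111(✓)  0-00  0-11(✓)  00-0(✓)  001-(✓)  1-11(✓)  10-0(✓)  101-(✓)  11-1
size-2^2 implicants → --11  -0-0  -01-
Unchecked terms (primes): --11, -0-0, -01-, 0-00, 11-1
Minterm coverage:
  m0 ⊆ -0-0,0-00
  m2 ⊆ -0-0,-01-
  m3 ⊆ --11,-01-
  m4 ⊆ 0-00 [E]
  m7 ⊆ --11 [E]
  m8 ⊆ -0-0 [E]
  m10 ⊆ -0-0,-01-
  m11 ⊆ --11,-01-
  m13 ⊆ 11-1 [E]
  m15 ⊆ --11,11-1
E = {--11, -0-0, 0-00, 11-1}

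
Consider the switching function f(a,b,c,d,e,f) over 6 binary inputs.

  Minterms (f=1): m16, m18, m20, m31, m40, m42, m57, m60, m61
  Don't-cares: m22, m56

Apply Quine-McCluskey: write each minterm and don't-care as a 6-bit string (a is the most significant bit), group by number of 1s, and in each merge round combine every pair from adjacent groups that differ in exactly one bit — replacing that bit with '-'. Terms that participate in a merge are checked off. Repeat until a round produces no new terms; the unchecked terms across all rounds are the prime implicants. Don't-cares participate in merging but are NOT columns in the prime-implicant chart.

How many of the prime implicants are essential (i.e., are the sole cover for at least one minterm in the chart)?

[col 0] 010000*, 010010*, 010100*, 010110*, 011111, 101000*, 101010*, 111000*, 111001*, 111100*, 111101*
[col 1] 010-00*, 010-10*, 0100-0*, 0101-0*, 1-1000, 1010-0, 111-00*, 111-01*, 11100-*, 11110-*
[col 2] 010--0, 111-0-
Prime implicants: 010--0, 011111, 1-1000, 1010-0, 111-0-
PI chart (minterm → PIs covering it):
  16 | 010--0  (sole → essential)
  18 | 010--0  (sole → essential)
  20 | 010--0  (sole → essential)
  31 | 011111  (sole → essential)
  40 | 1-1000,1010-0
  42 | 1010-0  (sole → essential)
  57 | 111-0-  (sole → essential)
  60 | 111-0-  (sole → essential)
  61 | 111-0-  (sole → essential)
Essential prime implicants: 010--0, 011111, 1010-0, 111-0-

4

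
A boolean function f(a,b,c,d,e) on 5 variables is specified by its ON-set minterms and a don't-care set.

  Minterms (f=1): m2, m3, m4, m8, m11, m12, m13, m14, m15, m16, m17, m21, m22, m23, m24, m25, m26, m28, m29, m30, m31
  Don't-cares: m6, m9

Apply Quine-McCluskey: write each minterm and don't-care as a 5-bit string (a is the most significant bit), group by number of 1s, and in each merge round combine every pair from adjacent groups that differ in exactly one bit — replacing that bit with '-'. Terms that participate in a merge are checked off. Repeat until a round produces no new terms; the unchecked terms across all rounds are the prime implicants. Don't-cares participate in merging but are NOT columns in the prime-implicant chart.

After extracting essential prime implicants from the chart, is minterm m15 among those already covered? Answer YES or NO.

[col 0] 00010*, 00011*, 00100*, 00110*, 01000*, 01001*, 01011*, 01100*, 01101*, 01110*, 01111*, 10000*, 10001*, 10101*, 10110*, 10111*, 11000*, 11001*, 11010*, 11100*, 11101*, 11110*, 11111*
[col 1] -0110*, -1000*, -1001*, -1100*, -1101*, -1110*, -1111*, 0-011, 0-100*, 0-110*, 00-10, 0001-, 001-0*, 01-00*, 01-01*, 01-11*, 010-1*, 0100-*, 011-0*, 011-1*, 0110-*, 0111-*, 1-000*, 1-001*, 1-101*, 1-110*, 1-111*, 10-01*, 1000-*, 101-1*, 1011-*, 11-00*, 11-01*, 11-10*, 110-0*, 1100-*, 111-0*, 111-1*, 1110-*, 1111-*
[col 2] --110, -1-00*, -1-01*, -100-*, -11-0*, -11-1*, -110-*, -111-*, 0-1-0, 01--1, 01-0-*, 011--*, 1--01, 1-00-, 1-1-1, 1-11-, 11--0, 11-0-*, 111--*
[col 3] -1-0-, -11--
Prime implicants: --110, -1-0-, -11--, 0-011, 0-1-0, 00-10, 0001-, 01--1, 1--01, 1-00-, 1-1-1, 1-11-, 11--0
PI chart (minterm → PIs covering it):
  2 | 00-10,0001-
  3 | 0-011,0001-
  4 | 0-1-0  (sole → essential)
  8 | -1-0-  (sole → essential)
  11 | 0-011,01--1
  12 | -1-0-,-11--,0-1-0
  13 | -1-0-,-11--,01--1
  14 | --110,-11--,0-1-0
  15 | -11--,01--1
  16 | 1-00-  (sole → essential)
  17 | 1--01,1-00-
  21 | 1--01,1-1-1
  22 | --110,1-11-
  23 | 1-1-1,1-11-
  24 | -1-0-,1-00-,11--0
  25 | -1-0-,1--01,1-00-
  26 | 11--0  (sole → essential)
  28 | -1-0-,-11--,11--0
  29 | -1-0-,-11--,1--01,1-1-1
  30 | --110,-11--,1-11-,11--0
  31 | -11--,1-1-1,1-11-
Essential prime implicants: -1-0-, 0-1-0, 1-00-, 11--0

NO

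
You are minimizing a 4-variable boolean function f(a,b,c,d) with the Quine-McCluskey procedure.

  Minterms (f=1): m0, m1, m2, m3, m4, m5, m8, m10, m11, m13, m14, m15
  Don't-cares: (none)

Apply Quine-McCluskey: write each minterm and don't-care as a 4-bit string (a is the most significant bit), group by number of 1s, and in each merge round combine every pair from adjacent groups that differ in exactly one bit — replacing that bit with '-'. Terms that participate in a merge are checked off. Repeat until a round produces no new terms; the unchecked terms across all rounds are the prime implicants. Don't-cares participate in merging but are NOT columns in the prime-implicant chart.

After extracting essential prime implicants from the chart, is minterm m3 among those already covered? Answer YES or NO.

size-2^0 implicants → 0000(✓)  0001(✓)  0010(✓)  0011(✓)  0100(✓)  0101(✓)  1000(✓)  1010(✓)  1011(✓)  1101(✓)  1110(✓)  1111(✓)
size-2^1 implicants → -000(✓)  -010(✓)  -011(✓)  -101  0-00(✓)  0-01(✓)  00-0(✓)  00-1(✓)  000-(✓)  001-(✓)  010-(✓)  1-10(✓)  1-11(✓)  10-0(✓)  101-(✓)  11-1  111-(✓)
size-2^2 implicants → -0-0  -01-  0-0-  00--  1-1-
Unchecked terms (primes): -0-0, -01-, -101, 0-0-, 00--, 1-1-, 11-1
Minterm coverage:
  m0 ⊆ -0-0,0-0-,00--
  m1 ⊆ 0-0-,00--
  m2 ⊆ -0-0,-01-,00--
  m3 ⊆ -01-,00--
  m4 ⊆ 0-0- [E]
  m5 ⊆ -101,0-0-
  m8 ⊆ -0-0 [E]
  m10 ⊆ -0-0,-01-,1-1-
  m11 ⊆ -01-,1-1-
  m13 ⊆ -101,11-1
  m14 ⊆ 1-1- [E]
  m15 ⊆ 1-1-,11-1
E = {-0-0, 0-0-, 1-1-}

NO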